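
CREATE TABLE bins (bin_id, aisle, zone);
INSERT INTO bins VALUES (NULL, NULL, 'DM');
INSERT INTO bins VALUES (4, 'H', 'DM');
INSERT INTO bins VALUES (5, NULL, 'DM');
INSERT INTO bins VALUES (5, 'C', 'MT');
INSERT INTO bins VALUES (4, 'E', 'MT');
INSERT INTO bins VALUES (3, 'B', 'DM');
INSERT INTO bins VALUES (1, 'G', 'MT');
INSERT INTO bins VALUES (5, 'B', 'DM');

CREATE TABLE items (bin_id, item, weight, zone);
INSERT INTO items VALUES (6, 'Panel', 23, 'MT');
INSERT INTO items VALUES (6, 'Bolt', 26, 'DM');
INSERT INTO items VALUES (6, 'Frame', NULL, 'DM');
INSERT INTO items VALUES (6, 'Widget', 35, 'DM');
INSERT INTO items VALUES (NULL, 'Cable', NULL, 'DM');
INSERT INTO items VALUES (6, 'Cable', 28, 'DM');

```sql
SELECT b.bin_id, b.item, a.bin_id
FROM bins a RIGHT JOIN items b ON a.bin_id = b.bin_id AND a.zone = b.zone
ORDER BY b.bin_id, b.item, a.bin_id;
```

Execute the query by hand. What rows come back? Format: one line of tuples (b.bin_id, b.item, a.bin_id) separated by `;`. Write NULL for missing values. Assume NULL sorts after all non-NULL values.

RIGHT JOIN keeps every row from `items`; unmatched rows get NULL for `bins`'s columns.
Matching on a.bin_id = b.bin_id AND a.zone = b.zone. A NULL in a compared column never satisfies the condition.
- a[0] bin_id=NULL, zone=DM → no match.
- a[1] bin_id=4, zone=DM → no match.
- a[2] bin_id=5, zone=DM → no match.
- a[3] bin_id=5, zone=MT → no match.
- a[4] bin_id=4, zone=MT → no match.
- a[5] bin_id=3, zone=DM → no match.
- a[6] bin_id=1, zone=MT → no match.
- a[7] bin_id=5, zone=DM → no match.
- plus 6 unmatched b row(s), each kept with NULL a columns.
After projecting and ordering:
b.bin_id | b.item | a.bin_id
6 | Bolt | NULL
6 | Cable | NULL
6 | Frame | NULL
6 | Panel | NULL
6 | Widget | NULL
NULL | Cable | NULL

(6, Bolt, NULL); (6, Cable, NULL); (6, Frame, NULL); (6, Panel, NULL); (6, Widget, NULL); (NULL, Cable, NULL)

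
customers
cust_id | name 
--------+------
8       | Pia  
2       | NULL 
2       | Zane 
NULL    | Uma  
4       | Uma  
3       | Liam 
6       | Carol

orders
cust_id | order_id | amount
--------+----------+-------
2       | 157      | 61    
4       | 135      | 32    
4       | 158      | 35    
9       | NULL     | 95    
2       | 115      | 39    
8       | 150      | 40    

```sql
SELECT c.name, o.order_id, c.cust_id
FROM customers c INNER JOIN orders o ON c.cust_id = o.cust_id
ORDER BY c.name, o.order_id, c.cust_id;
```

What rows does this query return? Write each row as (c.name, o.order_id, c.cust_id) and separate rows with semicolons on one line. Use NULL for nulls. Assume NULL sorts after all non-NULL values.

INNER JOIN keeps only pairs where the ON condition holds.
Matching on c.cust_id = o.cust_id. A NULL in a compared column never satisfies the condition.
- cust_id=8: 1 matching o row(s), so 1 row(s) emitted.
- cust_id=2: 2 matching o row(s), so 2 row(s) emitted.
- cust_id=2: 2 matching o row(s), so 2 row(s) emitted.
- cust_id=NULL: no matching o row, dropped.
- cust_id=4: 2 matching o row(s), so 2 row(s) emitted.
- cust_id=3: no matching o row, dropped.
- cust_id=6: no matching o row, dropped.
After projecting and ordering:
c.name | o.order_id | c.cust_id
Pia | 150 | 8
Uma | 135 | 4
Uma | 158 | 4
Zane | 115 | 2
Zane | 157 | 2
NULL | 115 | 2
NULL | 157 | 2

(Pia, 150, 8); (Uma, 135, 4); (Uma, 158, 4); (Zane, 115, 2); (Zane, 157, 2); (NULL, 115, 2); (NULL, 157, 2)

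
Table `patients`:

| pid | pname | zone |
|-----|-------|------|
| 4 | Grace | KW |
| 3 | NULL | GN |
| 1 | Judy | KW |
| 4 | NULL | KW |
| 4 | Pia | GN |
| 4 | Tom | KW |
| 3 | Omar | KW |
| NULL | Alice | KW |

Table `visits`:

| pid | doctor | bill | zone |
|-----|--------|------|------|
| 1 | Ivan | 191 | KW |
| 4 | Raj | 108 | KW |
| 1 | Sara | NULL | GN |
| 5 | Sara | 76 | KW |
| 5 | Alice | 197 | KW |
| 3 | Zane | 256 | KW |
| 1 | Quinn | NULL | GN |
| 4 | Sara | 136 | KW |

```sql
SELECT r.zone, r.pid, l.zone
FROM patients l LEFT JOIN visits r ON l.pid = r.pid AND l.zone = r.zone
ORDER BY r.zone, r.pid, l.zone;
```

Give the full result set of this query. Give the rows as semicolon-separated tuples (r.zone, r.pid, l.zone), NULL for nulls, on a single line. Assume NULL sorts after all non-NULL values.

LEFT JOIN keeps every row from `patients`; unmatched rows get NULL for `visits`'s columns.
Matching on l.pid = r.pid AND l.zone = r.zone. A NULL in a compared column never satisfies the condition.
Matched pairs: 8; unmatched l rows kept: 3.

(KW, 1, KW); (KW, 3, KW); (KW, 4, KW); (KW, 4, KW); (KW, 4, KW); (KW, 4, KW); (KW, 4, KW); (KW, 4, KW); (NULL, NULL, GN); (NULL, NULL, GN); (NULL, NULL, KW)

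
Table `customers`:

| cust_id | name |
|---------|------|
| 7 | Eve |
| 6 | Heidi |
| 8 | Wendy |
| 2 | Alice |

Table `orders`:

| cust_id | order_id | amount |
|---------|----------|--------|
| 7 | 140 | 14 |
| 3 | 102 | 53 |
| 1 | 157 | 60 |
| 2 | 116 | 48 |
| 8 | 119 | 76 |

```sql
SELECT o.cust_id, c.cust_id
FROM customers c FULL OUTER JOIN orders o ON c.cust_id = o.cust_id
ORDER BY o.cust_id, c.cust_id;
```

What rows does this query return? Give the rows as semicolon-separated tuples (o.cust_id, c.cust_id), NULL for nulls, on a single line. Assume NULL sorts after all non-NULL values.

(1, NULL); (2, 2); (3, NULL); (7, 7); (8, 8); (NULL, 6)

FULL OUTER JOIN keeps every row from both sides; unmatched rows get NULL for the other side's columns.
Matching on c.cust_id = o.cust_id.
Matched pairs: 3; unmatched c rows kept: 1; unmatched o rows kept: 2.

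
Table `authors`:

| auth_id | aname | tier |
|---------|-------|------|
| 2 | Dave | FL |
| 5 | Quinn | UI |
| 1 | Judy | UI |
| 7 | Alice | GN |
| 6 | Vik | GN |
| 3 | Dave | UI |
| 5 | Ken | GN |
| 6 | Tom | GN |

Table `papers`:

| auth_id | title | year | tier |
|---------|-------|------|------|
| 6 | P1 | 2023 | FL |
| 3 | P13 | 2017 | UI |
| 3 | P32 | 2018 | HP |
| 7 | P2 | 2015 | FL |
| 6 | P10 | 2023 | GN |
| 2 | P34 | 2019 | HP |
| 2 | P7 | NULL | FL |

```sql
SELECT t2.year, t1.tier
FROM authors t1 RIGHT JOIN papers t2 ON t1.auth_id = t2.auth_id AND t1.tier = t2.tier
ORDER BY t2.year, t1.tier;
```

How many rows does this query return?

8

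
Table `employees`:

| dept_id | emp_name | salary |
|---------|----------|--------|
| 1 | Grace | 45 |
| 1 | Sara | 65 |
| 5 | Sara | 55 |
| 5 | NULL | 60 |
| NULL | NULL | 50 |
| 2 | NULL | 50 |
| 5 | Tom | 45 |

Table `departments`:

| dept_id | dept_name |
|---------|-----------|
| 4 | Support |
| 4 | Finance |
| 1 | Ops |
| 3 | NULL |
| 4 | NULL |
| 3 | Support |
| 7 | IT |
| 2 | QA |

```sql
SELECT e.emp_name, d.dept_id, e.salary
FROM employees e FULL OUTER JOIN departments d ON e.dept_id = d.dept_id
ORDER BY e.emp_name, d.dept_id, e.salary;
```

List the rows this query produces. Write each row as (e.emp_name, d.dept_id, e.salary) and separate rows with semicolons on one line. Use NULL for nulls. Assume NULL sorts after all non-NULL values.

(Grace, 1, 45); (Sara, 1, 65); (Sara, NULL, 55); (Tom, NULL, 45); (NULL, 2, 50); (NULL, 3, NULL); (NULL, 3, NULL); (NULL, 4, NULL); (NULL, 4, NULL); (NULL, 4, NULL); (NULL, 7, NULL); (NULL, NULL, 50); (NULL, NULL, 60)

FULL OUTER JOIN keeps every row from both sides; unmatched rows get NULL for the other side's columns.
Matching on e.dept_id = d.dept_id. A NULL in a compared column never satisfies the condition.
- e[0] dept_id=1 → 1 match(es) in d → 1 row(s).
- e[1] dept_id=1 → 1 match(es) in d → 1 row(s).
- e[2] dept_id=5 → no match; kept with NULLs on the d side.
- e[3] dept_id=5 → no match; kept with NULLs on the d side.
- e[4] dept_id=NULL → no match; kept with NULLs on the d side.
- e[5] dept_id=2 → 1 match(es) in d → 1 row(s).
- e[6] dept_id=5 → no match; kept with NULLs on the d side.
- plus 6 unmatched d row(s), each kept with NULL e columns.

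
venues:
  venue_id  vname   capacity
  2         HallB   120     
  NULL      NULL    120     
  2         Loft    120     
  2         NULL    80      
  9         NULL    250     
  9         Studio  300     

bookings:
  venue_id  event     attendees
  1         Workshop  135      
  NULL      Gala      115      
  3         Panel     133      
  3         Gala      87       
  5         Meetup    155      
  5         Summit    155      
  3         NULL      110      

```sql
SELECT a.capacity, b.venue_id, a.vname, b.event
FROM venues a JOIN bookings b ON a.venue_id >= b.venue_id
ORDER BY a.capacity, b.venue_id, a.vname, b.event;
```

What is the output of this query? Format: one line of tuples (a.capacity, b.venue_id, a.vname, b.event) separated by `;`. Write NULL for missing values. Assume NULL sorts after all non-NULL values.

(80, 1, NULL, Workshop); (120, 1, HallB, Workshop); (120, 1, Loft, Workshop); (250, 1, NULL, Workshop); (250, 3, NULL, Gala); (250, 3, NULL, Panel); (250, 3, NULL, NULL); (250, 5, NULL, Meetup); (250, 5, NULL, Summit); (300, 1, Studio, Workshop); (300, 3, Studio, Gala); (300, 3, Studio, Panel); (300, 3, Studio, NULL); (300, 5, Studio, Meetup); (300, 5, Studio, Summit)

INNER JOIN keeps only pairs where the ON condition holds.
Matching on a.venue_id >= b.venue_id. A NULL in a compared column never satisfies the condition.
- a[0] venue_id=2 → 1 match(es) in b → 1 row(s).
- a[1] venue_id=NULL → no match; dropped.
- a[2] venue_id=2 → 1 match(es) in b → 1 row(s).
- a[3] venue_id=2 → 1 match(es) in b → 1 row(s).
- a[4] venue_id=9 → 6 match(es) in b → 6 row(s).
- a[5] venue_id=9 → 6 match(es) in b → 6 row(s).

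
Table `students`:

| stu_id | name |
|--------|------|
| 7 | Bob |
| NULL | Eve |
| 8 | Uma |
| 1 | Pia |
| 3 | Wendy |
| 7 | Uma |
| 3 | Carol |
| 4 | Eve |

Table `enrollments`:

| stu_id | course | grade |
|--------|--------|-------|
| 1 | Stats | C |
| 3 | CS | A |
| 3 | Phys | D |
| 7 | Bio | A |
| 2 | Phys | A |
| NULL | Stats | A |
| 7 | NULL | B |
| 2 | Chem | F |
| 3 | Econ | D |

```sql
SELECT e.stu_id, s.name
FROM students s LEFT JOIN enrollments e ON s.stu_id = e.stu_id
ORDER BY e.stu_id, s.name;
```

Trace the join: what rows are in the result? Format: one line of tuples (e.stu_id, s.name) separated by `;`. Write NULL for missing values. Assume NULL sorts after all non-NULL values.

LEFT JOIN keeps every row from `students`; unmatched rows get NULL for `enrollments`'s columns.
Matching on s.stu_id = e.stu_id. A NULL in a compared column never satisfies the condition.
- s[0] stu_id=7 → 2 match(es) in e → 2 row(s).
- s[1] stu_id=NULL → no match; kept with NULLs on the e side.
- s[2] stu_id=8 → no match; kept with NULLs on the e side.
- s[3] stu_id=1 → 1 match(es) in e → 1 row(s).
- s[4] stu_id=3 → 3 match(es) in e → 3 row(s).
- s[5] stu_id=7 → 2 match(es) in e → 2 row(s).
- s[6] stu_id=3 → 3 match(es) in e → 3 row(s).
- s[7] stu_id=4 → no match; kept with NULLs on the e side.

(1, Pia); (3, Carol); (3, Carol); (3, Carol); (3, Wendy); (3, Wendy); (3, Wendy); (7, Bob); (7, Bob); (7, Uma); (7, Uma); (NULL, Eve); (NULL, Eve); (NULL, Uma)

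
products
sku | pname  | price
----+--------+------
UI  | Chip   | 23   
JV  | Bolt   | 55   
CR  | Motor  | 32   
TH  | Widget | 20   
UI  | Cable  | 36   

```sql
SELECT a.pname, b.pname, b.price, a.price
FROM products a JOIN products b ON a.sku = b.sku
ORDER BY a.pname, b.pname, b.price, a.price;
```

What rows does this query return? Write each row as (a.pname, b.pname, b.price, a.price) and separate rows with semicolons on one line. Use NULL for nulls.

(Bolt, Bolt, 55, 55); (Cable, Cable, 36, 36); (Cable, Chip, 23, 36); (Chip, Cable, 36, 23); (Chip, Chip, 23, 23); (Motor, Motor, 32, 32); (Widget, Widget, 20, 20)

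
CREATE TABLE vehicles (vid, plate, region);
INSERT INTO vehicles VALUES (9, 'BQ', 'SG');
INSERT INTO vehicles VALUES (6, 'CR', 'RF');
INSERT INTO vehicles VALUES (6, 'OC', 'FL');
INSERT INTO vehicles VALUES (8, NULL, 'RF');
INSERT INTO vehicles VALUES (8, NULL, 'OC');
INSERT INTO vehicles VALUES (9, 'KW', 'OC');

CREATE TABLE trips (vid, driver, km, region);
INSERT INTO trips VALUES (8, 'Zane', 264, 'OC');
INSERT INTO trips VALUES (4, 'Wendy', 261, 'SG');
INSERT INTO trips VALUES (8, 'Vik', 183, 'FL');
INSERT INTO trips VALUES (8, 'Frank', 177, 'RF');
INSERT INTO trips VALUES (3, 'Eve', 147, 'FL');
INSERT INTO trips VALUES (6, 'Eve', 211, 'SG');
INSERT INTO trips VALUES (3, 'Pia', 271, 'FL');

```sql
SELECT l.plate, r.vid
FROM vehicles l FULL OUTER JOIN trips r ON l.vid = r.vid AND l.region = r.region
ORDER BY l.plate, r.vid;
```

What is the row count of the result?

11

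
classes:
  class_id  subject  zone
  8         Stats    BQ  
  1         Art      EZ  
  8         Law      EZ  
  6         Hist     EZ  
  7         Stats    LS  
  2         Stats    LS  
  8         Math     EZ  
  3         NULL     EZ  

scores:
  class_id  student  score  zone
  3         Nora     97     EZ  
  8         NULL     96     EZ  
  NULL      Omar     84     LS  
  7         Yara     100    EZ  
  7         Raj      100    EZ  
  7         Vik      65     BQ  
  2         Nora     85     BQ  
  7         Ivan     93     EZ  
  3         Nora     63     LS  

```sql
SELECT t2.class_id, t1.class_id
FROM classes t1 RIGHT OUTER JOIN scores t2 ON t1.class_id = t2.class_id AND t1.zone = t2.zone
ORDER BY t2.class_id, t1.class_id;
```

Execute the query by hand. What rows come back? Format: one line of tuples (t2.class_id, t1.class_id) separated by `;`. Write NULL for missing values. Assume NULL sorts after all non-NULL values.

(2, NULL); (3, 3); (3, NULL); (7, NULL); (7, NULL); (7, NULL); (7, NULL); (8, 8); (8, 8); (NULL, NULL)

RIGHT JOIN keeps every row from `scores`; unmatched rows get NULL for `classes`'s columns.
Matching on t1.class_id = t2.class_id AND t1.zone = t2.zone. A NULL in a compared column never satisfies the condition.
- t1[0] class_id=8, zone=BQ → no match.
- t1[1] class_id=1, zone=EZ → no match.
- t1[2] class_id=8, zone=EZ → 1 match(es) in t2 → 1 row(s).
- t1[3] class_id=6, zone=EZ → no match.
- t1[4] class_id=7, zone=LS → no match.
- t1[5] class_id=2, zone=LS → no match.
- t1[6] class_id=8, zone=EZ → 1 match(es) in t2 → 1 row(s).
- t1[7] class_id=3, zone=EZ → 1 match(es) in t2 → 1 row(s).
- plus 7 unmatched t2 row(s), each kept with NULL t1 columns.
After projecting and ordering:
t2.class_id | t1.class_id
2 | NULL
3 | 3
3 | NULL
7 | NULL
7 | NULL
7 | NULL
7 | NULL
8 | 8
8 | 8
NULL | NULL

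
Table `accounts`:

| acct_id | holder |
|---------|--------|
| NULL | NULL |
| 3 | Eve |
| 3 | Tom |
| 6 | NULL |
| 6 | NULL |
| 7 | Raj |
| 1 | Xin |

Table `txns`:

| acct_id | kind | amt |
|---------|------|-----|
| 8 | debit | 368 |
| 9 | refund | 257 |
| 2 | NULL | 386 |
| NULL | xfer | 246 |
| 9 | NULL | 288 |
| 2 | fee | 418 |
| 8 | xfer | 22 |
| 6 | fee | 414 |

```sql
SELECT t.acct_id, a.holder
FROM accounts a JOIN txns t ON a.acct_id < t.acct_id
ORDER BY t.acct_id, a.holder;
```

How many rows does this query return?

29

INNER JOIN keeps only pairs where the ON condition holds.
Matching on a.acct_id < t.acct_id. A NULL in a compared column never satisfies the condition.
Matched pairs: 29.
Total: 29 rows.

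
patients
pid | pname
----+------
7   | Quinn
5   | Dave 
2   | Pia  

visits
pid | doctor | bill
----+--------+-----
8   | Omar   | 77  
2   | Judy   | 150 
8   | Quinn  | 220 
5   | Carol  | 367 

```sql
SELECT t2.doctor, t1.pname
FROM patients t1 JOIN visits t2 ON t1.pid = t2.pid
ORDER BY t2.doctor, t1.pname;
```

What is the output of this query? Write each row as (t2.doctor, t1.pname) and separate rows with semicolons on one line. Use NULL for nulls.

INNER JOIN keeps only pairs where the ON condition holds.
Matching on t1.pid = t2.pid.
Matched pairs: 2.

(Carol, Dave); (Judy, Pia)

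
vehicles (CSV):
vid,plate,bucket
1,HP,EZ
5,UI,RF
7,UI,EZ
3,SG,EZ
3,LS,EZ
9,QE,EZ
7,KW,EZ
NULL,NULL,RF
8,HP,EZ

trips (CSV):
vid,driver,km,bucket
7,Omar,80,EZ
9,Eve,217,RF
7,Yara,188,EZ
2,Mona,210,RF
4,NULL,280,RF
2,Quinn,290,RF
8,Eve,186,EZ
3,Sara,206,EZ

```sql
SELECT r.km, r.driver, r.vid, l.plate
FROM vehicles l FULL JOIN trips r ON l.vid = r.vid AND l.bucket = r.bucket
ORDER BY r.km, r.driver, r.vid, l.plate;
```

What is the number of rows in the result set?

15

FULL OUTER JOIN keeps every row from both sides; unmatched rows get NULL for the other side's columns.
Matching on l.vid = r.vid AND l.bucket = r.bucket. A NULL in a compared column never satisfies the condition.
- l[0] vid=1, bucket=EZ → no match; kept with NULLs on the r side.
- l[1] vid=5, bucket=RF → no match; kept with NULLs on the r side.
- l[2] vid=7, bucket=EZ → 2 match(es) in r → 2 row(s).
- l[3] vid=3, bucket=EZ → 1 match(es) in r → 1 row(s).
- l[4] vid=3, bucket=EZ → 1 match(es) in r → 1 row(s).
- l[5] vid=9, bucket=EZ → no match; kept with NULLs on the r side.
- l[6] vid=7, bucket=EZ → 2 match(es) in r → 2 row(s).
- l[7] vid=NULL, bucket=RF → no match; kept with NULLs on the r side.
- l[8] vid=8, bucket=EZ → 1 match(es) in r → 1 row(s).
- 4 r row(s) had no l match → kept, l columns NULL.
Total: 7 matched + 8 padded = 15 rows.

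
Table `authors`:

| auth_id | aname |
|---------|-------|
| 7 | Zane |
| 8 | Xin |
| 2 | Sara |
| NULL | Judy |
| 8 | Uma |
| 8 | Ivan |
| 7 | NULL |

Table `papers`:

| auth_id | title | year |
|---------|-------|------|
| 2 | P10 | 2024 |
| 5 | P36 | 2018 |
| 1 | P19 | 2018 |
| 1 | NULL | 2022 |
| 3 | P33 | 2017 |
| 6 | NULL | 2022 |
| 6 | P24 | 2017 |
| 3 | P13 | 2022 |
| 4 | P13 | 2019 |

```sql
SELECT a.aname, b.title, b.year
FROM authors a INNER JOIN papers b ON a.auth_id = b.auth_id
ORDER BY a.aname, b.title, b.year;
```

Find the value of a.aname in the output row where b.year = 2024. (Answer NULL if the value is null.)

INNER JOIN keeps only pairs where the ON condition holds.
Matching on a.auth_id = b.auth_id. A NULL in a compared column never satisfies the condition.
- a row (auth_id=7): no match → dropped.
- a row (auth_id=8): no match → dropped.
- a row (auth_id=2): matches 1 b row(s) → 1 output row(s).
- a row (auth_id=NULL): no match → dropped.
- a row (auth_id=8): no match → dropped.
- a row (auth_id=8): no match → dropped.
- a row (auth_id=7): no match → dropped.

Sara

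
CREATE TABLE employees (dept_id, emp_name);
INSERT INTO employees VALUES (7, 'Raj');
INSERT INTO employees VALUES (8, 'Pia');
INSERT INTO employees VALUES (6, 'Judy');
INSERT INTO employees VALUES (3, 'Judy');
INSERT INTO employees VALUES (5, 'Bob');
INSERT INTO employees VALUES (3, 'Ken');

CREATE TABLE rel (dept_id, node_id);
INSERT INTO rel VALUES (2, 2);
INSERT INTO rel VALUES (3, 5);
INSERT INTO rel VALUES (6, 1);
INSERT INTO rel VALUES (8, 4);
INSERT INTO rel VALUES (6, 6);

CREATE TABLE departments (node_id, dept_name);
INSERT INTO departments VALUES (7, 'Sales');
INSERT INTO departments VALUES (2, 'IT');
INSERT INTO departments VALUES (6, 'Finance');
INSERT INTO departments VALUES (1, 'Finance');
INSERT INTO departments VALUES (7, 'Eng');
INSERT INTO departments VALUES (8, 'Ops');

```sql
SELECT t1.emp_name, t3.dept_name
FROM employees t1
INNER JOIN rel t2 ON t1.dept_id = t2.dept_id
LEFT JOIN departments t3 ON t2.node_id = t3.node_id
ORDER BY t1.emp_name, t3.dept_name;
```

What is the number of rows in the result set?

Step 1 — t1 INNER JOIN t2 on dept_id → 5 row(s).
Then LEFT JOIN `departments t3` on node_id: each of those 5 rows is kept; rows whose t2.node_id has no match in t3 get NULL for t3's columns.
Result: 5 row(s).

5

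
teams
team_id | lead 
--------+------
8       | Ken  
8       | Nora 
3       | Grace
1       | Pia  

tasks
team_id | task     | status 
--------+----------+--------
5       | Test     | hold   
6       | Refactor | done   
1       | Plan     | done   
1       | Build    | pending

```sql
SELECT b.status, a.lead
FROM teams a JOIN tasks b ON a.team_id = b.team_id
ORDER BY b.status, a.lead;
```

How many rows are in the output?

2

INNER JOIN keeps only pairs where the ON condition holds.
Matching on a.team_id = b.team_id.
- a row (team_id=8): no match → dropped.
- a row (team_id=8): no match → dropped.
- a row (team_id=3): no match → dropped.
- a row (team_id=1): matches 2 b row(s) → 2 output row(s).
Total: 2 rows.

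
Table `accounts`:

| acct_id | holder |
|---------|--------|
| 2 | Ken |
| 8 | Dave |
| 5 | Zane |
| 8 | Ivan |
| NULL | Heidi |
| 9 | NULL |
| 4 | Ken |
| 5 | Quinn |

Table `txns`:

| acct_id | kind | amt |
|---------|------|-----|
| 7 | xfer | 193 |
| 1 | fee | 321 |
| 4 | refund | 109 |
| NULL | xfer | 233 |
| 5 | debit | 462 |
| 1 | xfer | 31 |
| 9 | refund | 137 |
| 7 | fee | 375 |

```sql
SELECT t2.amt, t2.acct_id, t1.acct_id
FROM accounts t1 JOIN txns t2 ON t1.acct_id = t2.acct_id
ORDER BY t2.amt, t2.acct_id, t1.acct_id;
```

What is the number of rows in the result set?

4

INNER JOIN keeps only pairs where the ON condition holds.
Matching on t1.acct_id = t2.acct_id. A NULL in a compared column never satisfies the condition.
- t1[0] acct_id=2 → no match; dropped.
- t1[1] acct_id=8 → no match; dropped.
- t1[2] acct_id=5 → 1 match(es) in t2 → 1 row(s).
- t1[3] acct_id=8 → no match; dropped.
- t1[4] acct_id=NULL → no match; dropped.
- t1[5] acct_id=9 → 1 match(es) in t2 → 1 row(s).
- t1[6] acct_id=4 → 1 match(es) in t2 → 1 row(s).
- t1[7] acct_id=5 → 1 match(es) in t2 → 1 row(s).
Total: 4 rows.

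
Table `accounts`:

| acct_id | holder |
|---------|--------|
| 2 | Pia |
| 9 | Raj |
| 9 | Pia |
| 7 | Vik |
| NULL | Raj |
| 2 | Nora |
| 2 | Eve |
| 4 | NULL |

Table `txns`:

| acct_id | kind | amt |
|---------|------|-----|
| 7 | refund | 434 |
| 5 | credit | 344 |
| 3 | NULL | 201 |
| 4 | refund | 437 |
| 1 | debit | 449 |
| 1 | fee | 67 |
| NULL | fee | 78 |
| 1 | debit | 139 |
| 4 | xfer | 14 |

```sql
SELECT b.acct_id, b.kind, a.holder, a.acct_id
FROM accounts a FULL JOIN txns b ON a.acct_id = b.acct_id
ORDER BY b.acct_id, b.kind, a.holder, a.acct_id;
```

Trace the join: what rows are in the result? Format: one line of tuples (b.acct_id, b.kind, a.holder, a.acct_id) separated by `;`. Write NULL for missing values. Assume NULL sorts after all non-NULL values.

(1, debit, NULL, NULL); (1, debit, NULL, NULL); (1, fee, NULL, NULL); (3, NULL, NULL, NULL); (4, refund, NULL, 4); (4, xfer, NULL, 4); (5, credit, NULL, NULL); (7, refund, Vik, 7); (NULL, fee, NULL, NULL); (NULL, NULL, Eve, 2); (NULL, NULL, Nora, 2); (NULL, NULL, Pia, 2); (NULL, NULL, Pia, 9); (NULL, NULL, Raj, 9); (NULL, NULL, Raj, NULL)

FULL OUTER JOIN keeps every row from both sides; unmatched rows get NULL for the other side's columns.
Matching on a.acct_id = b.acct_id. A NULL in a compared column never satisfies the condition.
- a row (acct_id=2): no match → kept, b columns NULL.
- a row (acct_id=9): no match → kept, b columns NULL.
- a row (acct_id=9): no match → kept, b columns NULL.
- a row (acct_id=7): matches 1 b row(s) → 1 output row(s).
- a row (acct_id=NULL): no match → kept, b columns NULL.
- a row (acct_id=2): no match → kept, b columns NULL.
- a row (acct_id=2): no match → kept, b columns NULL.
- a row (acct_id=4): matches 2 b row(s) → 2 output row(s).
- 6 row(s) from b found no a partner → padded with NULL.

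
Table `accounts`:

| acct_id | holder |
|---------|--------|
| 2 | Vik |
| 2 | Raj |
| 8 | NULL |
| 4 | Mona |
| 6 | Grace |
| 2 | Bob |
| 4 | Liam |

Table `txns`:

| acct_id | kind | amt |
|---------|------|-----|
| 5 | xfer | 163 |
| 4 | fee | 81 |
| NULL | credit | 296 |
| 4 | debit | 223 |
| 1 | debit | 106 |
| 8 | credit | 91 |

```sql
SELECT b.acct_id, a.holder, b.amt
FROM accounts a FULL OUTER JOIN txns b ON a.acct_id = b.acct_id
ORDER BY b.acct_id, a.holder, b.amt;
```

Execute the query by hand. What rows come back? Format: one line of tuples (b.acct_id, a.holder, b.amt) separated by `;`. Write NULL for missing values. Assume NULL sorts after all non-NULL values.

FULL OUTER JOIN keeps every row from both sides; unmatched rows get NULL for the other side's columns.
Matching on a.acct_id = b.acct_id. A NULL in a compared column never satisfies the condition.
Matched pairs: 5; unmatched a rows kept: 4; unmatched b rows kept: 3.

(1, NULL, 106); (4, Liam, 81); (4, Liam, 223); (4, Mona, 81); (4, Mona, 223); (5, NULL, 163); (8, NULL, 91); (NULL, Bob, NULL); (NULL, Grace, NULL); (NULL, Raj, NULL); (NULL, Vik, NULL); (NULL, NULL, 296)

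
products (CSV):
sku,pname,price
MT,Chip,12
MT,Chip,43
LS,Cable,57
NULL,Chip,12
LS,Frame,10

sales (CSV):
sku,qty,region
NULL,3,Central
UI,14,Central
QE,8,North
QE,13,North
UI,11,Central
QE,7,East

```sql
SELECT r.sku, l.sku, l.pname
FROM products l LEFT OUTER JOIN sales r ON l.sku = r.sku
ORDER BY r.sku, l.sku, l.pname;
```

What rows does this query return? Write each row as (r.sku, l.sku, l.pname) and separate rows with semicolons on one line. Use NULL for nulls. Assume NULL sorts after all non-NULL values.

(NULL, LS, Cable); (NULL, LS, Frame); (NULL, MT, Chip); (NULL, MT, Chip); (NULL, NULL, Chip)

LEFT JOIN keeps every row from `products`; unmatched rows get NULL for `sales`'s columns.
Matching on l.sku = r.sku. A NULL in a compared column never satisfies the condition.
Matched pairs: 0; unmatched l rows kept: 5.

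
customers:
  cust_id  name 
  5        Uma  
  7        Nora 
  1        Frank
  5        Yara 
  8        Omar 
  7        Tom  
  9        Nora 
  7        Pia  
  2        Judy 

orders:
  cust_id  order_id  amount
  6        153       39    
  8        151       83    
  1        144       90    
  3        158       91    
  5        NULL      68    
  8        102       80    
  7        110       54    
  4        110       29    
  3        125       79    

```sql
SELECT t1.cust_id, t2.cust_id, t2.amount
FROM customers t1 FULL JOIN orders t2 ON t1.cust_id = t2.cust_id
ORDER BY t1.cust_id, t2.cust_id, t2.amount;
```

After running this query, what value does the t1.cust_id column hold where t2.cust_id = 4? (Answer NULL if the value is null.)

FULL OUTER JOIN keeps every row from both sides; unmatched rows get NULL for the other side's columns.
Matching on t1.cust_id = t2.cust_id.
- t1 (cust_id=5) pairs with 1 row(s) of t2.
- t1 (cust_id=7) pairs with 1 row(s) of t2.
- t1 (cust_id=1) pairs with 1 row(s) of t2.
- t1 (cust_id=5) pairs with 1 row(s) of t2.
- t1 (cust_id=8) pairs with 2 row(s) of t2.
- t1 (cust_id=7) pairs with 1 row(s) of t2.
- t1 (cust_id=9) has no partner → padded with NULL.
- t1 (cust_id=7) pairs with 1 row(s) of t2.
- t1 (cust_id=2) has no partner → padded with NULL.
- plus 4 unmatched t2 row(s), each kept with NULL t1 columns.

NULL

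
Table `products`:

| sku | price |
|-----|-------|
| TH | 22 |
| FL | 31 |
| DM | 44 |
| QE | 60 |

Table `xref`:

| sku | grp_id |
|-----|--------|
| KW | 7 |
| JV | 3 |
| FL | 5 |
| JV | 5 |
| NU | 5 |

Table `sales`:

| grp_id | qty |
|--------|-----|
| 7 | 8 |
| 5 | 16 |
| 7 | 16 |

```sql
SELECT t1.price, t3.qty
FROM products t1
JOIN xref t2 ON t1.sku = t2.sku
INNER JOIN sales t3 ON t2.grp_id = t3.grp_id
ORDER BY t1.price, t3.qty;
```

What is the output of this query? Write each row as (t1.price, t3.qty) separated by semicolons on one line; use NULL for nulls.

(31, 16)

Evaluate left to right. First `products t1 INNER JOIN xref t2` on sku: 1 row(s).
Then INNER JOIN `sales t3` on grp_id: keep only rows whose t2.grp_id appears in t3.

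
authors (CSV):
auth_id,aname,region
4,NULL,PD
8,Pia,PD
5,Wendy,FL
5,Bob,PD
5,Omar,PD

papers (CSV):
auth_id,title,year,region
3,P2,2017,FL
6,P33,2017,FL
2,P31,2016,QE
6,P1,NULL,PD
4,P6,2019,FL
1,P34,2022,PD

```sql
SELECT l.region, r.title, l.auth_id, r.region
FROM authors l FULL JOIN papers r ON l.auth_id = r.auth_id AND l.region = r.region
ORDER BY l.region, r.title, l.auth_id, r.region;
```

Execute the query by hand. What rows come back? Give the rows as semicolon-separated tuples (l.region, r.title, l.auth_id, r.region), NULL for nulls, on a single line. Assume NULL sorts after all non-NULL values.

(FL, NULL, 5, NULL); (PD, NULL, 4, NULL); (PD, NULL, 5, NULL); (PD, NULL, 5, NULL); (PD, NULL, 8, NULL); (NULL, P1, NULL, PD); (NULL, P2, NULL, FL); (NULL, P31, NULL, QE); (NULL, P33, NULL, FL); (NULL, P34, NULL, PD); (NULL, P6, NULL, FL)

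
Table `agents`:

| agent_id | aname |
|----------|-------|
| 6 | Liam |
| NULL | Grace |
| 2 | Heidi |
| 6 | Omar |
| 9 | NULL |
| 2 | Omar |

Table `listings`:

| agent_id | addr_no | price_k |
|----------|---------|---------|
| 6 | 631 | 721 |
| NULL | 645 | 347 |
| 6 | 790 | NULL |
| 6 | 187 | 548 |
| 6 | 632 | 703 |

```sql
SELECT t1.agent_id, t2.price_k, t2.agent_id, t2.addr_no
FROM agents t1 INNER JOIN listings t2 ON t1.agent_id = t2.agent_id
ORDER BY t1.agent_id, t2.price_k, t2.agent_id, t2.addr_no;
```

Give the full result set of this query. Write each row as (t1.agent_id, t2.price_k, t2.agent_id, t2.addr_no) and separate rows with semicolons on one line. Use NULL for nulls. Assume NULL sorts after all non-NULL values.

INNER JOIN keeps only pairs where the ON condition holds.
Matching on t1.agent_id = t2.agent_id. A NULL in a compared column never satisfies the condition.
- agent_id=6: 4 matching t2 row(s), so 4 row(s) emitted.
- agent_id=NULL: no matching t2 row, dropped.
- agent_id=2: no matching t2 row, dropped.
- agent_id=6: 4 matching t2 row(s), so 4 row(s) emitted.
- agent_id=9: no matching t2 row, dropped.
- agent_id=2: no matching t2 row, dropped.
After projecting and ordering:
t1.agent_id | t2.price_k | t2.agent_id | t2.addr_no
6 | 548 | 6 | 187
6 | 548 | 6 | 187
6 | 703 | 6 | 632
6 | 703 | 6 | 632
6 | 721 | 6 | 631
6 | 721 | 6 | 631
6 | NULL | 6 | 790
6 | NULL | 6 | 790

(6, 548, 6, 187); (6, 548, 6, 187); (6, 703, 6, 632); (6, 703, 6, 632); (6, 721, 6, 631); (6, 721, 6, 631); (6, NULL, 6, 790); (6, NULL, 6, 790)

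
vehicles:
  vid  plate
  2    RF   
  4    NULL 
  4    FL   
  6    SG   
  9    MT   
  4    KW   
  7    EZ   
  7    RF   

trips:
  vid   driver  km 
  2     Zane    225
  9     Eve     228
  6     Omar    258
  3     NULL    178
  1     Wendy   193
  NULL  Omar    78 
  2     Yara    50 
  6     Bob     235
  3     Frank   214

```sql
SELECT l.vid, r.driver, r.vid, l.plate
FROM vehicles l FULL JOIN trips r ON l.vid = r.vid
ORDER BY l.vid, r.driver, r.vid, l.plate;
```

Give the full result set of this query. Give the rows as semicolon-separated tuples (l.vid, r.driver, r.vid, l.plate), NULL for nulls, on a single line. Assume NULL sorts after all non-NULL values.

(2, Yara, 2, RF); (2, Zane, 2, RF); (4, NULL, NULL, FL); (4, NULL, NULL, KW); (4, NULL, NULL, NULL); (6, Bob, 6, SG); (6, Omar, 6, SG); (7, NULL, NULL, EZ); (7, NULL, NULL, RF); (9, Eve, 9, MT); (NULL, Frank, 3, NULL); (NULL, Omar, NULL, NULL); (NULL, Wendy, 1, NULL); (NULL, NULL, 3, NULL)

FULL OUTER JOIN keeps every row from both sides; unmatched rows get NULL for the other side's columns.
Matching on l.vid = r.vid. A NULL in a compared column never satisfies the condition.
- vid=2: 2 matching r row(s), so 2 row(s) emitted.
- vid=4: no r row matches, row kept with r columns NULL.
- vid=4: no r row matches, row kept with r columns NULL.
- vid=6: 2 matching r row(s), so 2 row(s) emitted.
- vid=9: 1 matching r row(s), so 1 row(s) emitted.
- vid=4: no r row matches, row kept with r columns NULL.
- vid=7: no r row matches, row kept with r columns NULL.
- vid=7: no r row matches, row kept with r columns NULL.
- 4 r row(s) had no l match → kept, l columns NULL.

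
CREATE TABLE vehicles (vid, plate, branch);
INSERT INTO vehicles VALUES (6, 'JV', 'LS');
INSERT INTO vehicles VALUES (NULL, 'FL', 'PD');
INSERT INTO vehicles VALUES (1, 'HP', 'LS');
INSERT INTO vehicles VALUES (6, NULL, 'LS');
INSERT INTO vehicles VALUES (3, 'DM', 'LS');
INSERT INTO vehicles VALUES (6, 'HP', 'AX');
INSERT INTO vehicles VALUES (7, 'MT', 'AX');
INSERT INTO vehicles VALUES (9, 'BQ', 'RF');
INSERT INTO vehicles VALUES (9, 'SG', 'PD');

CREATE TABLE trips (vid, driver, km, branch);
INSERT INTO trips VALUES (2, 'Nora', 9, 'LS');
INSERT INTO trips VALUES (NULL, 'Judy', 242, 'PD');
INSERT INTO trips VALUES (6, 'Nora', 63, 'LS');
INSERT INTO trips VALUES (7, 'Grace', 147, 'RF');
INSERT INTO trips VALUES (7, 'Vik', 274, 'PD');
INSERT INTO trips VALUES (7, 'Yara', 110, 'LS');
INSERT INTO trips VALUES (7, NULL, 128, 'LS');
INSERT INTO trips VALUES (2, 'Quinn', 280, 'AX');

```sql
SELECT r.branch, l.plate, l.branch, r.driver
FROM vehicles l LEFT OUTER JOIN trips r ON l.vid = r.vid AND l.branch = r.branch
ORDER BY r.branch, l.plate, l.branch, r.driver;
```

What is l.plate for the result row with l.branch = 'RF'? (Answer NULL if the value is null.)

BQ

LEFT JOIN keeps every row from `vehicles`; unmatched rows get NULL for `trips`'s columns.
Matching on l.vid = r.vid AND l.branch = r.branch. A NULL in a compared column never satisfies the condition.
Matched pairs: 2; unmatched l rows kept: 7.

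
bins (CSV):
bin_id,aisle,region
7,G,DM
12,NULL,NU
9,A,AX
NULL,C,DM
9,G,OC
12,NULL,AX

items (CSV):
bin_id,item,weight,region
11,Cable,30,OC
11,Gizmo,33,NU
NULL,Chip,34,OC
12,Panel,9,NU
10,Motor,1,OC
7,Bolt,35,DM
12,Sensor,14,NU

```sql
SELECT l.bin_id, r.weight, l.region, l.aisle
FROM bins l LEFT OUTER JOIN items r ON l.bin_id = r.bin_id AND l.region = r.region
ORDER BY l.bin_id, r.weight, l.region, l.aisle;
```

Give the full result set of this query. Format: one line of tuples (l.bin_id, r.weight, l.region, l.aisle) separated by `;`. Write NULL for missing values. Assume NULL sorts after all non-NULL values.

LEFT JOIN keeps every row from `bins`; unmatched rows get NULL for `items`'s columns.
Matching on l.bin_id = r.bin_id AND l.region = r.region. A NULL in a compared column never satisfies the condition.
Matched pairs: 3; unmatched l rows kept: 4.

(7, 35, DM, G); (9, NULL, AX, A); (9, NULL, OC, G); (12, 9, NU, NULL); (12, 14, NU, NULL); (12, NULL, AX, NULL); (NULL, NULL, DM, C)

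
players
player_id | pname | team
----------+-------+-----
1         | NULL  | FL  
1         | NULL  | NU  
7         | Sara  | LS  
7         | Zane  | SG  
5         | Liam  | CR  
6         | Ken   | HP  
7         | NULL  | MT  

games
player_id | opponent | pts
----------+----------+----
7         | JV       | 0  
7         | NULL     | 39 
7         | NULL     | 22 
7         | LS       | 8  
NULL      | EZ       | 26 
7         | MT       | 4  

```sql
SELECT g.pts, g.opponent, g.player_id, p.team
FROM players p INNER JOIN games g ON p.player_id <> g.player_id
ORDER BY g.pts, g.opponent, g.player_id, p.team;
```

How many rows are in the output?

20

INNER JOIN keeps only pairs where the ON condition holds.
Matching on p.player_id <> g.player_id. A NULL in a compared column never satisfies the condition.
Matched pairs: 20.
Total: 20 rows.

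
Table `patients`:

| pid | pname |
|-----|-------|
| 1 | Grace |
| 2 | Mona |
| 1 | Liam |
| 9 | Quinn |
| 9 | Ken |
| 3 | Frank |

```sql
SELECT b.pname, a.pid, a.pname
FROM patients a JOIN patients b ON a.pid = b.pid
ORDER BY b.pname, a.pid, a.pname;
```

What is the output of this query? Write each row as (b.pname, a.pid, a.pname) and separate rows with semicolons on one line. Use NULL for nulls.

(Frank, 3, Frank); (Grace, 1, Grace); (Grace, 1, Liam); (Ken, 9, Ken); (Ken, 9, Quinn); (Liam, 1, Grace); (Liam, 1, Liam); (Mona, 2, Mona); (Quinn, 9, Ken); (Quinn, 9, Quinn)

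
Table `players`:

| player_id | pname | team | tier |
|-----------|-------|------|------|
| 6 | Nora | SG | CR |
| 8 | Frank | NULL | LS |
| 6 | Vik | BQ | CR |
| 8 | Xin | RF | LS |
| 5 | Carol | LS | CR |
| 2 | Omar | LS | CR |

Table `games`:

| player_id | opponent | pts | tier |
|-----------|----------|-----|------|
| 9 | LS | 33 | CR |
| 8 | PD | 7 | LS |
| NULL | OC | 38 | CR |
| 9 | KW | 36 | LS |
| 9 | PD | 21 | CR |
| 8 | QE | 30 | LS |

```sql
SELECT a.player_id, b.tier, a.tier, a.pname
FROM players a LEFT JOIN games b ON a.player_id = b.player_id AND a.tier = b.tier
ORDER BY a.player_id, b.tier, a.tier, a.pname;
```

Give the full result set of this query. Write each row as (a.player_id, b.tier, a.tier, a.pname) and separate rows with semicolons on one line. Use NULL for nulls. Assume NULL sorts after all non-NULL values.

(2, NULL, CR, Omar); (5, NULL, CR, Carol); (6, NULL, CR, Nora); (6, NULL, CR, Vik); (8, LS, LS, Frank); (8, LS, LS, Frank); (8, LS, LS, Xin); (8, LS, LS, Xin)

LEFT JOIN keeps every row from `players`; unmatched rows get NULL for `games`'s columns.
Matching on a.player_id = b.player_id AND a.tier = b.tier. A NULL in a compared column never satisfies the condition.
- a (player_id=6, tier=CR) has no partner → padded with NULL.
- a (player_id=8, tier=LS) pairs with 2 row(s) of b.
- a (player_id=6, tier=CR) has no partner → padded with NULL.
- a (player_id=8, tier=LS) pairs with 2 row(s) of b.
- a (player_id=5, tier=CR) has no partner → padded with NULL.
- a (player_id=2, tier=CR) has no partner → padded with NULL.
After projecting and ordering:
a.player_id | b.tier | a.tier | a.pname
2 | NULL | CR | Omar
5 | NULL | CR | Carol
6 | NULL | CR | Nora
6 | NULL | CR | Vik
8 | LS | LS | Frank
8 | LS | LS | Frank
8 | LS | LS | Xin
8 | LS | LS | Xin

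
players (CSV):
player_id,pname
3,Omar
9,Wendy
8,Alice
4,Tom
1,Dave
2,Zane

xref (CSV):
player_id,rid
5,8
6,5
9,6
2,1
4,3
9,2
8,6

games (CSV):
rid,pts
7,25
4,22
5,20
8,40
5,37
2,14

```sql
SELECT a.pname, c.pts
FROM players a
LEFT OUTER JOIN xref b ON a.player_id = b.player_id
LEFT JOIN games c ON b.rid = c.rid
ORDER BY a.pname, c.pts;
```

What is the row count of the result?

7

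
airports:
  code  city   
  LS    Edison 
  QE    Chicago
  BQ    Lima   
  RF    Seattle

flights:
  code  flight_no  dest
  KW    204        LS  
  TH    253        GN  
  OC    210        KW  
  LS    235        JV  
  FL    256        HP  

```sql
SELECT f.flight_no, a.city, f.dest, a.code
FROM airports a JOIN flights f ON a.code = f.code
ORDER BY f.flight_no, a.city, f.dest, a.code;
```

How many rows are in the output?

1

INNER JOIN keeps only pairs where the ON condition holds.
Matching on a.code = f.code.
Matched pairs: 1.
Total: 1 rows.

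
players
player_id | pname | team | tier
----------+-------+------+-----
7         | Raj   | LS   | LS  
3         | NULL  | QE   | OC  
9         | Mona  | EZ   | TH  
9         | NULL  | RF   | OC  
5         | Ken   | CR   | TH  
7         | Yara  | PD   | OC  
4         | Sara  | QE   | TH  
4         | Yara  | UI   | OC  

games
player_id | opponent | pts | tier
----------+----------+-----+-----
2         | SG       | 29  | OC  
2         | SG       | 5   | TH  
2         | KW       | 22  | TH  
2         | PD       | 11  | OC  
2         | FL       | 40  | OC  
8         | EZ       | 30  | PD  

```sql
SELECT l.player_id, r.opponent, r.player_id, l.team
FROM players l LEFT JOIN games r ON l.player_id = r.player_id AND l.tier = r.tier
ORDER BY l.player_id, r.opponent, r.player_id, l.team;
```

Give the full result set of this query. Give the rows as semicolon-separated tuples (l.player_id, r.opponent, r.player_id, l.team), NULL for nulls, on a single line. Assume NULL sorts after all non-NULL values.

(3, NULL, NULL, QE); (4, NULL, NULL, QE); (4, NULL, NULL, UI); (5, NULL, NULL, CR); (7, NULL, NULL, LS); (7, NULL, NULL, PD); (9, NULL, NULL, EZ); (9, NULL, NULL, RF)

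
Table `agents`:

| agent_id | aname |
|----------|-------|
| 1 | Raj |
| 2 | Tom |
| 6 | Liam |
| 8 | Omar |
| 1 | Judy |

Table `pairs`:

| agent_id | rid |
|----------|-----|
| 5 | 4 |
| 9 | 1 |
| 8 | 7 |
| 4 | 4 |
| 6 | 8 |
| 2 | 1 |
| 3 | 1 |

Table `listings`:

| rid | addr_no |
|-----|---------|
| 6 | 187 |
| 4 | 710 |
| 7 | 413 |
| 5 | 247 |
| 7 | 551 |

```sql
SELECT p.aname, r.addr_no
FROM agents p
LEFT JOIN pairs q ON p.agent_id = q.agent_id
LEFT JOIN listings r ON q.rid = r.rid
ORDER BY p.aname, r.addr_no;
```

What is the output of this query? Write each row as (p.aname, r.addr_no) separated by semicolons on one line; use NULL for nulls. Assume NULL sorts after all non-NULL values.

(Judy, NULL); (Liam, NULL); (Omar, 413); (Omar, 551); (Raj, NULL); (Tom, NULL)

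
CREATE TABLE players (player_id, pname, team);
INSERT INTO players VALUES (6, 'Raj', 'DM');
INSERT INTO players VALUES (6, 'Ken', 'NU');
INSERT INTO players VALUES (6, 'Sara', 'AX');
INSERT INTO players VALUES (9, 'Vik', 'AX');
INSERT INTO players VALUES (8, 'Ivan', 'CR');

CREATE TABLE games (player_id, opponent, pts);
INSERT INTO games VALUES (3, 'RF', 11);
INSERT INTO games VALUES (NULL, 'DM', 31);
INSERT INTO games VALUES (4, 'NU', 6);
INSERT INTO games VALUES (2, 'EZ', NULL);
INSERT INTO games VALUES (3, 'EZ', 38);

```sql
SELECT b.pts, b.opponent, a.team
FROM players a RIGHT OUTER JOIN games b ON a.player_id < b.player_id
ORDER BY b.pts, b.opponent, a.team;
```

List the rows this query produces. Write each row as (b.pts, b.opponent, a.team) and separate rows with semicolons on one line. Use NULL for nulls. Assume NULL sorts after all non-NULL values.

(6, NU, NULL); (11, RF, NULL); (31, DM, NULL); (38, EZ, NULL); (NULL, EZ, NULL)

RIGHT JOIN keeps every row from `games`; unmatched rows get NULL for `players`'s columns.
Matching on a.player_id < b.player_id. A NULL in a compared column never satisfies the condition.
- a (player_id=6) has no partner in b.
- a (player_id=6) has no partner in b.
- a (player_id=6) has no partner in b.
- a (player_id=9) has no partner in b.
- a (player_id=8) has no partner in b.
- 5 b row(s) had no a match → kept, a columns NULL.
After projecting and ordering:
b.pts | b.opponent | a.team
6 | NU | NULL
11 | RF | NULL
31 | DM | NULL
38 | EZ | NULL
NULL | EZ | NULL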